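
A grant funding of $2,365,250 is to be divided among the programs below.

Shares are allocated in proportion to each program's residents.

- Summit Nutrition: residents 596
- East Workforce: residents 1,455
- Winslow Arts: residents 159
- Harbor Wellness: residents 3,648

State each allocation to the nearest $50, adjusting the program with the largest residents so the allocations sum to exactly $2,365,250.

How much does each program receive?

Summit Nutrition: $240,650 · East Workforce: $587,500 · Winslow Arts: $64,200 · Harbor Wellness: $1,472,900

Total residents = 5,858.
Unrounded shares: Summit Nutrition 596/5,858 × $2,365,250 = 240,643.39; East Workforce 1,455/5,858 × $2,365,250 = 587,476.74; Winslow Arts 159/5,858 × $2,365,250 = 64,198.49; Harbor Wellness 3,648/5,858 × $2,365,250 = 1,472,931.38.
At nearest $50: Summit Nutrition $240,650; East Workforce $587,500; Winslow Arts $64,200; Harbor Wellness $1,472,950. Sum = $2,365,300.
Difference $2,365,250 − $2,365,300 = −$50 applied to largest residents (Harbor Wellness): Harbor Wellness becomes $1,472,900.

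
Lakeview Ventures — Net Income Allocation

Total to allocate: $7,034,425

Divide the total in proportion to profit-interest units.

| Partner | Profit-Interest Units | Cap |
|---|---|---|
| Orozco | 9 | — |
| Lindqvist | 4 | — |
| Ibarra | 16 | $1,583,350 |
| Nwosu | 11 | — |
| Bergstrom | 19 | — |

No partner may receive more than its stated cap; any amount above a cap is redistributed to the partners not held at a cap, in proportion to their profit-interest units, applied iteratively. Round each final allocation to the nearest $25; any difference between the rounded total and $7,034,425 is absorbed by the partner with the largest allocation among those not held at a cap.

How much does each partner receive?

Orozco: $1,140,925 | Lindqvist: $507,075 | Ibarra: $1,583,350 | Nwosu: $1,394,450 | Bergstrom: $2,408,625

Profit-interest units total: 59.
Pro-rata shares before constraints: Orozco 1,073,047.88; Lindqvist 476,910.17; Ibarra 1,907,640.68; Nwosu 1,311,502.97; Bergstrom 2,265,323.31.
Cap binds for Ibarra ($1,583,350); residual $5,451,075 reallocated over remaining profit-interest units 43.
Redistributed shares: Orozco 1,140,922.67 → $1,140,925; Lindqvist 507,076.74 → $507,075; Nwosu 1,394,461.05 → $1,394,450; Bergstrom 2,408,614.53 → $2,408,625.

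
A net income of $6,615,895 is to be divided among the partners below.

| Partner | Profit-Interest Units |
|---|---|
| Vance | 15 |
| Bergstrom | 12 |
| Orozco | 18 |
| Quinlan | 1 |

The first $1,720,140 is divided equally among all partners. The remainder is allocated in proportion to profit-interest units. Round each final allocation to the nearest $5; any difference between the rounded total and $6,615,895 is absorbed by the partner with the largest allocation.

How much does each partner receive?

$1,720,140 shared equally gives $430,035 per partner.
Remainder $4,895,755 by profit-interest units (total 46): Vance 1,596,441.85 → $1,596,440; Bergstrom 1,277,153.48 → $1,277,155; Orozco 1,915,730.22 → $1,915,730; Quinlan 106,429.46 → $106,430.
Totals: Vance $430,035 + $1,596,440 = $2,026,475; Bergstrom $430,035 + $1,277,155 = $1,707,190; Orozco $430,035 + $1,915,730 = $2,345,765; Quinlan $430,035 + $106,430 = $536,465.

Vance: $2,026,475; Bergstrom: $1,707,190; Orozco: $2,345,765; Quinlan: $536,465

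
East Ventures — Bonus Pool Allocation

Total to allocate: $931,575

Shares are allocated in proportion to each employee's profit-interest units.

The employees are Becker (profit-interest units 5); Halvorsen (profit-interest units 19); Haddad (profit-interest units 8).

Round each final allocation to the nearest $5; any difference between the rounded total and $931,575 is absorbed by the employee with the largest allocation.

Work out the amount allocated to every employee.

Becker: $145,560; Halvorsen: $553,120; Haddad: $232,895

Total profit-interest units = 32.
Pro-rata amounts: Becker 5/32 × $931,575 = 145,558.59; Halvorsen 19/32 × $931,575 = 553,122.66; Haddad 8/32 × $931,575 = 232,893.75.
After rounding ($5): Becker $145,560; Halvorsen $553,125; Haddad $232,895. Sum = $931,580.
Difference $931,575 − $931,580 = −$5 applied to largest allocation (Halvorsen): Halvorsen becomes $553,120.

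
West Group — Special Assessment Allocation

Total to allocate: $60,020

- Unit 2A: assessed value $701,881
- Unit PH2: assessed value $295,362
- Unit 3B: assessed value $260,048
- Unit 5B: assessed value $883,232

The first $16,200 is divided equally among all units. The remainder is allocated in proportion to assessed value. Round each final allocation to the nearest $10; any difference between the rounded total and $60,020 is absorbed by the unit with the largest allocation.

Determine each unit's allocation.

Unit 2A: $18,420 · Unit PH2: $10,100 · Unit 3B: $9,370 · Unit 5B: $22,130

$16,200 shared equally gives $4,050 per unit.
Remainder $43,820 by assessed value (total 2,140,523): Unit 2A 14,368.65 → $14,370; Unit PH2 6,046.54 → $6,050; Unit 3B 5,323.61 → $5,320; Unit 5B 18,081.20 → $18,080.
Totals: Unit 2A $4,050 + $14,370 = $18,420; Unit PH2 $4,050 + $6,050 = $10,100; Unit 3B $4,050 + $5,320 = $9,370; Unit 5B $4,050 + $18,080 = $22,130.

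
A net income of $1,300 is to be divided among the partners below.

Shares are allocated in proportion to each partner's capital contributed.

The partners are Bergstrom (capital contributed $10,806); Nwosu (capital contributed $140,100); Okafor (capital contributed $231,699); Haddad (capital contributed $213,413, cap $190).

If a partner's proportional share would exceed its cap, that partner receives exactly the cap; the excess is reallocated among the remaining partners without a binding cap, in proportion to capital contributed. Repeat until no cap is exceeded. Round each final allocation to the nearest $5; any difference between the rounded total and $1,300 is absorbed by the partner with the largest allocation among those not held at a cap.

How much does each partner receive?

Sum of capital contributed: 596,018.
Pro-rata shares before constraints: Bergstrom 23.57; Nwosu 305.58; Okafor 505.37; Haddad 465.48.
Cap binds for Haddad ($190); balance $1,110 reallocated over remaining capital contributed 382,605.
Remaining shares: Bergstrom 31.35 → $30; Nwosu 406.45 → $405; Okafor 672.20 → $670.
Rounding difference +$5 applied to Okafor → $675.

Bergstrom: $30; Nwosu: $405; Okafor: $675; Haddad: $190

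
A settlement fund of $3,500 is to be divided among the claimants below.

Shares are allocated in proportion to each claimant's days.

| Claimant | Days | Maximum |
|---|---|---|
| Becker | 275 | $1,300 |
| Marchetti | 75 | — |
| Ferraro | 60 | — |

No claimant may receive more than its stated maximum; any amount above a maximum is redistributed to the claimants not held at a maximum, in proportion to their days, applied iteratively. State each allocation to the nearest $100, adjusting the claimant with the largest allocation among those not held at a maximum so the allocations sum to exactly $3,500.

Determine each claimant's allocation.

Combined days = 410.
Proportional shares (ignoring caps): Becker 2,347.56; Marchetti 640.24; Ferraro 512.20.
Held at cap: Becker ($1,300); residual $2,200 reallocated over remaining days 135.
Redistributed shares: Marchetti 1,222.22 → $1,200; Ferraro 977.78 → $1,000.

Becker: $1,300 | Marchetti: $1,200 | Ferraro: $1,000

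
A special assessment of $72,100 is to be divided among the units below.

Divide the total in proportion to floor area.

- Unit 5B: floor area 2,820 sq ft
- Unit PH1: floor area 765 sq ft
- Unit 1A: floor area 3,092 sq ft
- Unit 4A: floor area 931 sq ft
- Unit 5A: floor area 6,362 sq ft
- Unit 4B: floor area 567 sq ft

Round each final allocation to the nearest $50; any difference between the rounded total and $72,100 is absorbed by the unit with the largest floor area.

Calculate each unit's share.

Unit 5B: $14,000 | Unit PH1: $3,800 | Unit 1A: $15,350 | Unit 4A: $4,600 | Unit 5A: $31,550 | Unit 4B: $2,800

Floor area total: 2,820 + 765 + 3,092 + 931 + 6,362 + 567 = 14,537.
Unrounded shares: Unit 5B 13,986.52; Unit PH1 3,794.21; Unit 1A 15,335.57; Unit 4A 4,617.53; Unit 5A 31,553.98; Unit 4B 2,812.18.
After rounding ($50): Unit 5B $14,000; Unit PH1 $3,800; Unit 1A $15,350; Unit 4A $4,600; Unit 5A $31,550; Unit 4B $2,800. Sum = $72,100.
No rounding difference to absorb.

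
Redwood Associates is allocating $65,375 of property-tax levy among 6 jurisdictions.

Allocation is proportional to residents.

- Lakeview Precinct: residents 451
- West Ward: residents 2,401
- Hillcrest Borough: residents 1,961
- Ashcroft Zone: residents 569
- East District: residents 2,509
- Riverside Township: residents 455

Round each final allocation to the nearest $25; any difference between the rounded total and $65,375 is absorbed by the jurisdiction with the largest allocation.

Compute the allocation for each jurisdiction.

Sum of residents: 8,346.
Unrounded shares: Lakeview Precinct 451/8,346 × $65,375 = 3,532.73; West Ward 2,401/8,346 × $65,375 = 18,807.26; Hillcrest Borough 1,961/8,346 × $65,375 = 15,360.70; Ashcroft Zone 569/8,346 × $65,375 = 4,457.03; East District 2,509/8,346 × $65,375 = 19,653.23; Riverside Township 455/8,346 × $65,375 = 3,564.06.
After rounding ($25): Lakeview Precinct $3,525; West Ward $18,800; Hillcrest Borough $15,350; Ashcroft Zone $4,450; East District $19,650; Riverside Township $3,575. Sum = $65,350.
Difference $65,375 − $65,350 = +$25 applied to largest allocation (East District): East District becomes $19,675.

Lakeview Precinct: $3,525 · West Ward: $18,800 · Hillcrest Borough: $15,350 · Ashcroft Zone: $4,450 · East District: $19,675 · Riverside Township: $3,575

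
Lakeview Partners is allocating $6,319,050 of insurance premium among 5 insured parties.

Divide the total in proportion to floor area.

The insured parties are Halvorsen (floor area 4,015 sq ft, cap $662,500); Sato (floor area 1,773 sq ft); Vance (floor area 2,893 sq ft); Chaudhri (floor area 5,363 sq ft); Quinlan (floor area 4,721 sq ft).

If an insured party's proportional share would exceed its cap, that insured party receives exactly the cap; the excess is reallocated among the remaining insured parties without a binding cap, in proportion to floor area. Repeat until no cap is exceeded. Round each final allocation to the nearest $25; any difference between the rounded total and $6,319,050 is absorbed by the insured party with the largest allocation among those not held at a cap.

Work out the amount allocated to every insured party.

Sum of floor area: 18,765.
Pro-rata shares before constraints: Halvorsen 1,352,037.61; Sato 597,051.73; Vance 974,207.92; Chaudhri 1,805,972.03; Quinlan 1,589,780.71.
Capped: Halvorsen ($662,500); balance $5,656,550 reallocated over remaining floor area 14,750.
Redistributed shares: Sato 679,936.48 → $679,925; Vance 1,109,450.79 → $1,109,450; Chaudhri 2,056,683.23 → $2,056,675; Quinlan 1,810,479.49 → $1,810,475.
Rounding difference +$25 applied to Chaudhri → $2,056,700.

Halvorsen: $662,500 · Sato: $679,925 · Vance: $1,109,450 · Chaudhri: $2,056,700 · Quinlan: $1,810,475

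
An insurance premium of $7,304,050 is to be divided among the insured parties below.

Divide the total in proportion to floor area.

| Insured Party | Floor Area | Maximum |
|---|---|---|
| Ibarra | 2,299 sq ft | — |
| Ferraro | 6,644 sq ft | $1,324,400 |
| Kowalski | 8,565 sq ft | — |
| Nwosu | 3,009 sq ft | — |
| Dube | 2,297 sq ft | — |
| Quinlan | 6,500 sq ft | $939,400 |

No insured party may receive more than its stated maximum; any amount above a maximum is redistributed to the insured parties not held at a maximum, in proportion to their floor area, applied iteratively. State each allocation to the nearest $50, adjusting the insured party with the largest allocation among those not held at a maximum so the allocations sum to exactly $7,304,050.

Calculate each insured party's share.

Ibarra: $716,600 | Ferraro: $1,324,400 | Kowalski: $2,669,750 | Nwosu: $937,900 | Dube: $716,000 | Quinlan: $939,400

Combined floor area = 29,314.
Pro-rata shares before constraints: Ibarra 572,832.47; Ferraro 1,655,458.42; Kowalski 2,134,106.17; Nwosu 749,740.28; Dube 572,334.14; Quinlan 1,619,578.53.
Cap binds for Ferraro ($1,324,400), Quinlan ($939,400); remaining pool $5,040,250 reallocated over remaining floor area 16,170.
Shares after redistribution: Ibarra 716,606.97 → $716,600; Kowalski 2,669,742.81 → $2,669,750; Nwosu 937,916.65 → $937,900; Dube 715,983.57 → $716,000.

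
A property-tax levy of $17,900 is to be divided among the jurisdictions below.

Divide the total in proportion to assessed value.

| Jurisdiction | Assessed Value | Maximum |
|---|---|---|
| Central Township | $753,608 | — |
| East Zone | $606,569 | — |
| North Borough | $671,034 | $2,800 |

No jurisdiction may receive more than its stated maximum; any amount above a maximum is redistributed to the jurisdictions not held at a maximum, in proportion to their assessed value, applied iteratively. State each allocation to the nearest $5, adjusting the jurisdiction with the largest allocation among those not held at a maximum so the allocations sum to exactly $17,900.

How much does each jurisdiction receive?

Sum of assessed value: 2,031,211.
Pro-rata shares before constraints: Central Township 6,641.15; East Zone 5,345.38; North Borough 5,913.47.
Held at cap: North Borough ($2,800); remaining pool $15,100 reallocated over remaining assessed value 1,360,177.
Shares after redistribution: Central Township 8,366.18 → $8,365; East Zone 6,733.82 → $6,735.

Central Township: $8,365; East Zone: $6,735; North Borough: $2,800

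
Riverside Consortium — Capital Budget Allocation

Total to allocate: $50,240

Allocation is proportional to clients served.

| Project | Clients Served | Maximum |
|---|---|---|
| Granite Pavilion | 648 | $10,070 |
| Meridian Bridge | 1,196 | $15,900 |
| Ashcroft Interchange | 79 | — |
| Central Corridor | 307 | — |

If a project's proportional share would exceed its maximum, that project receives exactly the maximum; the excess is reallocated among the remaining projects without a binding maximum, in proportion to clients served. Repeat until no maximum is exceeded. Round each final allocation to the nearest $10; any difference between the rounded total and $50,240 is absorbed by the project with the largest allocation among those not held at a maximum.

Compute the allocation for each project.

Granite Pavilion: $10,070 · Meridian Bridge: $15,900 · Ashcroft Interchange: $4,970 · Central Corridor: $19,300

Sum of clients served: 2,230.
Unconstrained shares: Granite Pavilion 14,598.89; Meridian Bridge 26,944.86; Ashcroft Interchange 1,779.80; Central Corridor 6,916.45.
Held at cap: Granite Pavilion ($10,070), Meridian Bridge ($15,900); balance $24,270 reallocated over remaining clients served 386.
Shares after redistribution: Ashcroft Interchange 4,967.18 → $4,970; Central Corridor 19,302.82 → $19,300.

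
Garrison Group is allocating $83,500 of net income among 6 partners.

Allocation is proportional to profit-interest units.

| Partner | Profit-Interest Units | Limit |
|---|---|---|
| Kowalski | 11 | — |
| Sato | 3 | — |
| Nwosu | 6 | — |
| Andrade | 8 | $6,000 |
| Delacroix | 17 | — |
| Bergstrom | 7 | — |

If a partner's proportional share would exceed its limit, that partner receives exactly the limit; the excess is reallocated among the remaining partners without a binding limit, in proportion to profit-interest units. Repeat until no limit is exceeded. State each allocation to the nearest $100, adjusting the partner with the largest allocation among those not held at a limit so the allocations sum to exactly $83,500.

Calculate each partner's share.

Kowalski: $19,400 · Sato: $5,300 · Nwosu: $10,600 · Andrade: $6,000 · Delacroix: $29,900 · Bergstrom: $12,300

Sum of profit-interest units: 52.
Proportional shares (ignoring caps): Kowalski 17,663.46; Sato 4,817.31; Nwosu 9,634.62; Andrade 12,846.15; Delacroix 27,298.08; Bergstrom 11,240.38.
Held at cap: Andrade ($6,000); balance $77,500 reallocated over remaining profit-interest units 44.
Remaining shares: Kowalski 19,375.00 → $19,400; Sato 5,284.09 → $5,300; Nwosu 10,568.18 → $10,600; Delacroix 29,943.18 → $29,900; Bergstrom 12,329.55 → $12,300.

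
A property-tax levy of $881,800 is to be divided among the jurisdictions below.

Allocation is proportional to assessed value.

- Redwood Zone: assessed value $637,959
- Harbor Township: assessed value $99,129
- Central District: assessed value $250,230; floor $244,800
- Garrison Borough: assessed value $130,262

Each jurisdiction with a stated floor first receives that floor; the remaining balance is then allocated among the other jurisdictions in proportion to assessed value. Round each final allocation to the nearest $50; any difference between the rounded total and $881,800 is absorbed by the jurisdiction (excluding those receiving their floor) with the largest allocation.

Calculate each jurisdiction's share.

Minimums first: Central District $244,800. Balance $637,000.
Balance split over remaining assessed value 867,350: Redwood Zone 468,530.45 → $468,550; Harbor Township 72,802.41 → $72,800; Garrison Borough 95,667.14 → $95,650.

Redwood Zone: $468,550; Harbor Township: $72,800; Central District: $244,800; Garrison Borough: $95,650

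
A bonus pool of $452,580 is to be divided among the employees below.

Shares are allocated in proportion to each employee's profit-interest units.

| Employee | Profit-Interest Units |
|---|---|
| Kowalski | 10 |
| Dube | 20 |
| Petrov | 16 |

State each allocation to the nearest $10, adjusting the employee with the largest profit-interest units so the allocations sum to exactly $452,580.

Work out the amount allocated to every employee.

Total profit-interest units = 10 + 20 + 16 = 46.
Proportional shares: Kowalski 98,386.96; Dube 196,773.91; Petrov 157,419.13.
Rounded to nearest $10: Kowalski $98,390; Dube $196,770; Petrov $157,420. Sum = $452,580.
Sum already equals the total — no adjustment.

Kowalski: $98,390 | Dube: $196,770 | Petrov: $157,420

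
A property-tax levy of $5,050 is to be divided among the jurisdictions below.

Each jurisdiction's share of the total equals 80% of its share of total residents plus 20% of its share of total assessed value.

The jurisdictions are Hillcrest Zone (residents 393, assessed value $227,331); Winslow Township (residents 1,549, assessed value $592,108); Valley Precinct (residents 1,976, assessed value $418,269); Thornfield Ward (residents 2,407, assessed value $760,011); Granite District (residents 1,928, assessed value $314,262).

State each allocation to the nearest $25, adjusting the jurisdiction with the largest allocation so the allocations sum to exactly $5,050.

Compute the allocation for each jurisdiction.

Hillcrest Zone: $300; Winslow Township: $1,025; Valley Precinct: $1,150; Thornfield Ward: $1,500; Granite District: $1,075

Residents total 8,253; assessed value total 2,311,981.
Composite weights (80% residents + 20% assessed value): Hillcrest Zone 0.0578; Winslow Township 0.2014; Valley Precinct 0.2277; Thornfield Ward 0.2991; Granite District 0.2141.
Unrounded shares: Hillcrest Zone 291.69; Winslow Township 1,016.93; Valley Precinct 1,150.01; Thornfield Ward 1,510.29; Granite District 1,081.08.
At nearest $25: Hillcrest Zone $300; Winslow Township $1,025; Valley Precinct $1,150; Thornfield Ward $1,500; Granite District $1,075. Sum = $5,050.
No rounding difference to absorb.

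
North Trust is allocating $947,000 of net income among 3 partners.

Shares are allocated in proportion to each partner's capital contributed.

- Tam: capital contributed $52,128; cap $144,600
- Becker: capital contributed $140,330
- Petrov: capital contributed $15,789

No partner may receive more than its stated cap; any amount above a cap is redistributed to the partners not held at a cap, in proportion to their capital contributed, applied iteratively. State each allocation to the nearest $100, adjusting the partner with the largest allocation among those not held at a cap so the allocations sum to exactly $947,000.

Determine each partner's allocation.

Tam: $144,600 · Becker: $721,200 · Petrov: $81,200

Capital contributed total: 208,247.
Proportional shares (ignoring caps): Tam 237,051.27; Becker 638,148.50; Petrov 71,800.23.
Capped: Tam ($144,600); remaining pool $802,400 reallocated over remaining capital contributed 156,119.
Remaining shares: Becker 721,249.76 → $721,200; Petrov 81,150.24 → $81,200.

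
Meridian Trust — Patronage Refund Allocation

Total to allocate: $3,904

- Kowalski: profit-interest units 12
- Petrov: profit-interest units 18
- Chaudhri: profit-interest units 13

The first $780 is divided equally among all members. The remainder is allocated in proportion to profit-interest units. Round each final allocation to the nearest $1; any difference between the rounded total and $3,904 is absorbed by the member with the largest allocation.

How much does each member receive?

Kowalski: $1,132 · Petrov: $1,568 · Chaudhri: $1,204

Equal tier: $780 ÷ 3 = $260 apiece.
Remainder $3,124 by profit-interest units (total 43): Kowalski 871.81 → $872; Petrov 1,307.72 → $1,308; Chaudhri 944.47 → $944.
Totals: Kowalski $260 + $872 = $1,132; Petrov $260 + $1,308 = $1,568; Chaudhri $260 + $944 = $1,204.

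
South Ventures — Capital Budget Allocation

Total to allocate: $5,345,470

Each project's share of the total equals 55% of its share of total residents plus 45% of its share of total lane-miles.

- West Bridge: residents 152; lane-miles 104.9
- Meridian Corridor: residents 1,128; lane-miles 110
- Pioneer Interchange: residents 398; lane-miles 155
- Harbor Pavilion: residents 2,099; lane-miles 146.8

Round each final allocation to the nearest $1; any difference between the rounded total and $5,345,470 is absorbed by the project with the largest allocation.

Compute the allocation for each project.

Residents total 3,777; lane-miles total 516.7.
Composite weights (55% residents + 45% lane-miles): West Bridge 0.1135; Meridian Corridor 0.2601; Pioneer Interchange 0.1929; Harbor Pavilion 0.4335.
Unrounded shares: West Bridge 606,671.24; Meridian Corridor 1,390,130.20; Pioneer Interchange 1,031,394.22; Harbor Pavilion 2,317,274.34.
After rounding ($1): West Bridge $606,671; Meridian Corridor $1,390,130; Pioneer Interchange $1,031,394; Harbor Pavilion $2,317,274. Sum = $5,345,469.
Difference $5,345,470 − $5,345,469 = +$1 applied to largest allocation (Harbor Pavilion): Harbor Pavilion becomes $2,317,275.

West Bridge: $606,671 | Meridian Corridor: $1,390,130 | Pioneer Interchange: $1,031,394 | Harbor Pavilion: $2,317,275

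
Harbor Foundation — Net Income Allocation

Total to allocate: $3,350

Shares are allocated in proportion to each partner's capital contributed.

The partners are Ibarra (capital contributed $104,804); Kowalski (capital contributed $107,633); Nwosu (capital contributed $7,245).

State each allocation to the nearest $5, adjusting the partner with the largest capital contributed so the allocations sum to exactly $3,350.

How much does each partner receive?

Sum of capital contributed: 104,804 + 107,633 + 7,245 = 219,682.
Raw shares: Ibarra 1,598.19; Kowalski 1,641.33; Nwosu 110.48.
At nearest $5: Ibarra $1,600; Kowalski $1,640; Nwosu $110. Sum = $3,350.
Sum already equals the total — no adjustment.

Ibarra: $1,600; Kowalski: $1,640; Nwosu: $110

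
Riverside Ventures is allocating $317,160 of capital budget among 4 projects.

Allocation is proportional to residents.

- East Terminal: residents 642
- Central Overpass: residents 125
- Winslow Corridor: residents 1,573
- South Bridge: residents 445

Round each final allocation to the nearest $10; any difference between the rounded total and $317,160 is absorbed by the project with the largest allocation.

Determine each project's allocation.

Sum of residents: 2,785.
Unrounded shares: East Terminal 642/2,785 × $317,160 = 73,111.93; Central Overpass 125/2,785 × $317,160 = 14,235.19; Winslow Corridor 1,573/2,785 × $317,160 = 179,135.61; South Bridge 445/2,785 × $317,160 = 50,677.27.
Rounded to nearest $10: East Terminal $73,110; Central Overpass $14,240; Winslow Corridor $179,140; South Bridge $50,680. Sum = $317,170.
Difference $317,160 − $317,170 = −$10 applied to largest allocation (Winslow Corridor): Winslow Corridor becomes $179,130.

East Terminal: $73,110 | Central Overpass: $14,240 | Winslow Corridor: $179,130 | South Bridge: $50,680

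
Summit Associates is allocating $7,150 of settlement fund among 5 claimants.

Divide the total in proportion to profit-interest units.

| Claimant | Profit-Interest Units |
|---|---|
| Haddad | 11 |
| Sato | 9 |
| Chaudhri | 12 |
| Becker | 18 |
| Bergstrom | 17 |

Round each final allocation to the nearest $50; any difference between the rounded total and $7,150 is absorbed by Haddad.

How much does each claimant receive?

Combined profit-interest units = 67.
Pro-rata amounts: Haddad 11/67 × $7,150 = 1,173.88; Sato 9/67 × $7,150 = 960.45; Chaudhri 12/67 × $7,150 = 1,280.60; Becker 18/67 × $7,150 = 1,920.90; Bergstrom 17/67 × $7,150 = 1,814.18.
Rounded to nearest $50: Haddad $1,150; Sato $950; Chaudhri $1,300; Becker $1,900; Bergstrom $1,800. Sum = $7,100.
Difference $7,150 − $7,100 = +$50 applied to Haddad: Haddad becomes $1,200.

Haddad: $1,200 · Sato: $950 · Chaudhri: $1,300 · Becker: $1,900 · Bergstrom: $1,800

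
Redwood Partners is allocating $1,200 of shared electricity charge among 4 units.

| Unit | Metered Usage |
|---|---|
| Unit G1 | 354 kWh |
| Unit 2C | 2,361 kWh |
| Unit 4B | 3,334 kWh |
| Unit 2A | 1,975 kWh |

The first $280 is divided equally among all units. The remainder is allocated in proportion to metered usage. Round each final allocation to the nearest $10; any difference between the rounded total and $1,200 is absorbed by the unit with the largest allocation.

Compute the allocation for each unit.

Unit G1: $110 | Unit 2C: $340 | Unit 4B: $450 | Unit 2A: $300

First tranche $280 split equally: $70 each.
Remainder $920 by metered usage (total 8,024): Unit G1 40.59 → $40; Unit 2C 270.70 → $270; Unit 4B 382.26 → $380; Unit 2A 226.45 → $230.
Totals: Unit G1 $70 + $40 = $110; Unit 2C $70 + $270 = $340; Unit 4B $70 + $380 = $450; Unit 2A $70 + $230 = $300.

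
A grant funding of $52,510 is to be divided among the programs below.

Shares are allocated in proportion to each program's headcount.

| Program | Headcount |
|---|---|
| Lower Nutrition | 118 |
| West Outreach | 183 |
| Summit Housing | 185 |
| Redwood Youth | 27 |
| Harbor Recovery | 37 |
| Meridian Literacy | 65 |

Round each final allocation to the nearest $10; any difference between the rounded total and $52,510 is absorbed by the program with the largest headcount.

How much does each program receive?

Headcount total: 615.
Raw shares: Lower Nutrition 118/615 × $52,510 = 10,075.09; West Outreach 183/615 × $52,510 = 15,624.93; Summit Housing 185/615 × $52,510 = 15,795.69; Redwood Youth 27/615 × $52,510 = 2,305.32; Harbor Recovery 37/615 × $52,510 = 3,159.14; Meridian Literacy 65/615 × $52,510 = 5,549.84.
After rounding ($10): Lower Nutrition $10,080; West Outreach $15,620; Summit Housing $15,800; Redwood Youth $2,310; Harbor Recovery $3,160; Meridian Literacy $5,550. Sum = $52,520.
Difference $52,510 − $52,520 = −$10 applied to largest headcount (Summit Housing): Summit Housing becomes $15,790.

Lower Nutrition: $10,080 | West Outreach: $15,620 | Summit Housing: $15,790 | Redwood Youth: $2,310 | Harbor Recovery: $3,160 | Meridian Literacy: $5,550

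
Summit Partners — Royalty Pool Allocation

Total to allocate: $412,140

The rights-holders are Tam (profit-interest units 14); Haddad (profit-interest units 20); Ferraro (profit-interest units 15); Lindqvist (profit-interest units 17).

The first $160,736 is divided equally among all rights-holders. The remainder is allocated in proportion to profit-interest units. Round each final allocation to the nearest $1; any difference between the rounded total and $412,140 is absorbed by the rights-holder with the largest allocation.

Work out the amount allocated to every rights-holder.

Tam: $93,512; Haddad: $116,367; Ferraro: $97,321; Lindqvist: $104,940

Equal tier: $160,736 ÷ 4 = $40,184 apiece.
Remainder $251,404 by profit-interest units (total 66): Tam 53,328.12 → $53,328; Haddad 76,183.03 → $76,183; Ferraro 57,137.27 → $57,137; Lindqvist 64,755.58 → $64,756.
Totals: Tam $40,184 + $53,328 = $93,512; Haddad $40,184 + $76,183 = $116,367; Ferraro $40,184 + $57,137 = $97,321; Lindqvist $40,184 + $64,756 = $104,940.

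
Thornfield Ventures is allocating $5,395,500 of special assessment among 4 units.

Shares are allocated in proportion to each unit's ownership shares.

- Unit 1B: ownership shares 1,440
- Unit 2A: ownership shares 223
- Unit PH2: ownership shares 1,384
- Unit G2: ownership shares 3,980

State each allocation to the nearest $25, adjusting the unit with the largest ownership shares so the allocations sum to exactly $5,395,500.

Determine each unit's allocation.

Ownership shares total: 7,027.
Proportional shares: Unit 1B 1,440/7,027 × $5,395,500 = 1,105,666.71; Unit 2A 223/7,027 × $5,395,500 = 171,224.78; Unit PH2 1,384/7,027 × $5,395,500 = 1,062,668.56; Unit G2 3,980/7,027 × $5,395,500 = 3,055,939.95.
At nearest $25: Unit 1B $1,105,675; Unit 2A $171,225; Unit PH2 $1,062,675; Unit G2 $3,055,950. Sum = $5,395,525.
Difference $5,395,500 − $5,395,525 = −$25 applied to largest ownership shares (Unit G2): Unit G2 becomes $3,055,925.

Unit 1B: $1,105,675 · Unit 2A: $171,225 · Unit PH2: $1,062,675 · Unit G2: $3,055,925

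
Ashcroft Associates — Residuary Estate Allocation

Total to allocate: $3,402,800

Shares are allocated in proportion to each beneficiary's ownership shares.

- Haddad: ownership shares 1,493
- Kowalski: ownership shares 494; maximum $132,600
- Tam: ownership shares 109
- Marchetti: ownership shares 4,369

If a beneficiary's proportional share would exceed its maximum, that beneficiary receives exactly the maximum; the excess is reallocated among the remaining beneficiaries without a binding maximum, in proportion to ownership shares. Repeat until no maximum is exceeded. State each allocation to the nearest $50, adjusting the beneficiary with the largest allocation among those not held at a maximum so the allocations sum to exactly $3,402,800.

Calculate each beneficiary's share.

Combined ownership shares = 6,465.
Proportional shares (ignoring caps): Haddad 785,828.37; Kowalski 260,012.87; Tam 57,371.26; Marchetti 2,299,587.50.
Held at cap: Kowalski ($132,600); remaining pool $3,270,200 reallocated over remaining ownership shares 5,971.
Redistributed shares: Haddad 817,686.92 → $817,700; Tam 59,697.17 → $59,700; Marchetti 2,392,815.91 → $2,392,800.

Haddad: $817,700 | Kowalski: $132,600 | Tam: $59,700 | Marchetti: $2,392,800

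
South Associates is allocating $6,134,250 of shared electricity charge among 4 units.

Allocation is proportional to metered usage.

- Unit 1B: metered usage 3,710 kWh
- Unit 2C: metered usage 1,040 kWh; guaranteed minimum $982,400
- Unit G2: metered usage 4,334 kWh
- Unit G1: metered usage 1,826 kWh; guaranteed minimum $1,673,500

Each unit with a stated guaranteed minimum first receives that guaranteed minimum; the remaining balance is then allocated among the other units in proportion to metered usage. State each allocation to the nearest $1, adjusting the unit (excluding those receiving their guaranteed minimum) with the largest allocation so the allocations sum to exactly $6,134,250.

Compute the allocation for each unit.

Guaranteed amounts: Unit 2C $982,400; Unit G1 $1,673,500. Remaining pool $3,478,350.
Remaining pool split over remaining metered usage 8,044: Unit 1B 1,604,261.37 → $1,604,261; Unit G2 1,874,088.63 → $1,874,089.

Unit 1B: $1,604,261; Unit 2C: $982,400; Unit G2: $1,874,089; Unit G1: $1,673,500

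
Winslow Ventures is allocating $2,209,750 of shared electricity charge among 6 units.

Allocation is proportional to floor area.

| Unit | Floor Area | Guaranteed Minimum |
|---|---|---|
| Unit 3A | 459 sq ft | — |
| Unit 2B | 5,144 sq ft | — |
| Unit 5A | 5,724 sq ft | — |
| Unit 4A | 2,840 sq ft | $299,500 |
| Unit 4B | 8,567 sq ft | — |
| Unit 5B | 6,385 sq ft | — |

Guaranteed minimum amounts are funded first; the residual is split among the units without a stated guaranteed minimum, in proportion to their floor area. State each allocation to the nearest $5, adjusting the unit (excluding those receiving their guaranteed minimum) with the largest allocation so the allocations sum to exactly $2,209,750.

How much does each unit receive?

Unit 3A: $33,365 | Unit 2B: $373,925 | Unit 5A: $416,085 | Unit 4A: $299,500 | Unit 4B: $622,740 | Unit 5B: $464,135

Guaranteed amounts: Unit 4A $299,500. Residual $1,910,250.
Residual split over remaining floor area 26,279: Unit 3A 33,365.23 → $33,365; Unit 2B 373,923.13 → $373,925; Unit 5A 416,083.98 → $416,085; Unit 4B 622,744.84 → $622,745; Unit 5B 464,132.82 → $464,135.
Rounding difference −$5 applied to Unit 4B → $622,740.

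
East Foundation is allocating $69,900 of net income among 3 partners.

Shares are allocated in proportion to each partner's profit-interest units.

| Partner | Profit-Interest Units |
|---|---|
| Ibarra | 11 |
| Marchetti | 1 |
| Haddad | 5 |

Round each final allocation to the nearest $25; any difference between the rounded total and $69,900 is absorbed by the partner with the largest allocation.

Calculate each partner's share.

Total profit-interest units = 17.
Pro-rata amounts: Ibarra 11/17 × $69,900 = 45,229.41; Marchetti 1/17 × $69,900 = 4,111.76; Haddad 5/17 × $69,900 = 20,558.82.
At nearest $25: Ibarra $45,225; Marchetti $4,100; Haddad $20,550. Sum = $69,875.
Difference $69,900 − $69,875 = +$25 applied to largest allocation (Ibarra): Ibarra becomes $45,250.

Ibarra: $45,250 · Marchetti: $4,100 · Haddad: $20,550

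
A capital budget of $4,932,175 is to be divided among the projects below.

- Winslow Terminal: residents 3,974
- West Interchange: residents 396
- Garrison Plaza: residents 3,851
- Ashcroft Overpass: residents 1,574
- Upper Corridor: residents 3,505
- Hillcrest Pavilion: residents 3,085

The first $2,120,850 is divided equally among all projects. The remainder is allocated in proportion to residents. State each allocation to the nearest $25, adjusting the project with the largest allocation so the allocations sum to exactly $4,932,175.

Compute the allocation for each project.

Winslow Terminal: $1,035,325 | West Interchange: $421,425 | Garrison Plaza: $1,014,225 | Ashcroft Overpass: $623,550 | Upper Corridor: $954,850 | Hillcrest Pavilion: $882,800

First tranche $2,120,850 split equally: $353,475 each.
Remainder $2,811,325 by residents (total 16,385): Winslow Terminal 681,855.69 → $681,850; West Interchange 67,945.36 → $67,950; Garrison Plaza 660,751.45 → $660,750; Ashcroft Overpass 270,065.64 → $270,075; Upper Corridor 601,385.05 → $601,375; Hillcrest Pavilion 529,321.80 → $529,325.
Totals: Winslow Terminal $353,475 + $681,850 = $1,035,325; West Interchange $353,475 + $67,950 = $421,425; Garrison Plaza $353,475 + $660,750 = $1,014,225; Ashcroft Overpass $353,475 + $270,075 = $623,550; Upper Corridor $353,475 + $601,375 = $954,850; Hillcrest Pavilion $353,475 + $529,325 = $882,800.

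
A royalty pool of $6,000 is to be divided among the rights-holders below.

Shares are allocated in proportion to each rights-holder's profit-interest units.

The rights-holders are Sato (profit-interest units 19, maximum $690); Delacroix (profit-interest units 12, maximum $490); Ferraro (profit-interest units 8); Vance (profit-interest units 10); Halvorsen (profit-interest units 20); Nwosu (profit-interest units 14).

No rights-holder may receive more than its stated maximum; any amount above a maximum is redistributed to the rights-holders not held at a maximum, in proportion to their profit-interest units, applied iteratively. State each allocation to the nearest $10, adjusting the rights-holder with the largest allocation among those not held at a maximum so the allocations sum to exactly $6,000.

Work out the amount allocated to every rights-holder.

Sum of profit-interest units: 83.
Pro-rata shares before constraints: Sato 1,373.49; Delacroix 867.47; Ferraro 578.31; Vance 722.89; Halvorsen 1,445.78; Nwosu 1,012.05.
Cap binds for Sato ($690), Delacroix ($490); balance $4,820 reallocated over remaining profit-interest units 52.
Redistributed shares: Ferraro 741.54 → $740; Vance 926.92 → $930; Halvorsen 1,853.85 → $1,850; Nwosu 1,297.69 → $1,300.

Sato: $690 · Delacroix: $490 · Ferraro: $740 · Vance: $930 · Halvorsen: $1,850 · Nwosu: $1,300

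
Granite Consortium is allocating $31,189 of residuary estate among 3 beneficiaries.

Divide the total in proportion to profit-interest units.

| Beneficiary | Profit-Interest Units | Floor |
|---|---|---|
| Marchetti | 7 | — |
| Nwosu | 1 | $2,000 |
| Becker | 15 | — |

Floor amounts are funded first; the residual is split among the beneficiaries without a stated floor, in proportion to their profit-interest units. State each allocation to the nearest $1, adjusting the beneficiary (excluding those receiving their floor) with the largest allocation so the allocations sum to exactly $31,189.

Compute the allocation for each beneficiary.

Fund the minimums — Nwosu $2,000. Remaining pool $29,189.
Remaining pool split over remaining profit-interest units 22: Marchetti 9,287.41 → $9,287; Becker 19,901.59 → $19,902.

Marchetti: $9,287; Nwosu: $2,000; Becker: $19,902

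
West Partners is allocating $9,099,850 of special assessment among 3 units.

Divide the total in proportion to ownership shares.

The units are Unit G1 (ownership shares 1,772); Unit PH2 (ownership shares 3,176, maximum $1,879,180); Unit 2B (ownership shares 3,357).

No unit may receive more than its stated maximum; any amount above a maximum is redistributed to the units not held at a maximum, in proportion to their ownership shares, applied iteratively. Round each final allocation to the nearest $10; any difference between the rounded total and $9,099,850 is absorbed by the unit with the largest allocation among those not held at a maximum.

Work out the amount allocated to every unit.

Unit G1: $2,494,640; Unit PH2: $1,879,180; Unit 2B: $4,726,030

Total ownership shares = 8,305.
Pro-rata shares before constraints: Unit G1 1,941,593.52; Unit PH2 3,479,966.72; Unit 2B 3,678,289.76.
Capped: Unit PH2 ($1,879,180); remaining pool $7,220,670 reallocated over remaining ownership shares 5,129.
Shares after redistribution: Unit G1 2,494,643.64 → $2,494,640; Unit 2B 4,726,026.36 → $4,726,030.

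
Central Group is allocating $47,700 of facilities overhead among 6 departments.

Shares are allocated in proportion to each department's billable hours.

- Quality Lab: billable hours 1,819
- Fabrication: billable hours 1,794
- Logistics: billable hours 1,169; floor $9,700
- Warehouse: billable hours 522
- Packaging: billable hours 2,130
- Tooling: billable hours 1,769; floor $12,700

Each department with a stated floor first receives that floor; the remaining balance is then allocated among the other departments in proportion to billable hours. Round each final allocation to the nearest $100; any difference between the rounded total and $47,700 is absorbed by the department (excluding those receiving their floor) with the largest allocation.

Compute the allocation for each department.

Quality Lab: $7,300 · Fabrication: $7,200 · Logistics: $9,700 · Warehouse: $2,100 · Packaging: $8,700 · Tooling: $12,700

Fund the minimums — Logistics $9,700; Tooling $12,700. Residual $25,300.
Residual split over remaining billable hours 6,265: Quality Lab 7,345.68 → $7,300; Fabrication 7,244.72 → $7,200; Warehouse 2,108.00 → $2,100; Packaging 8,601.60 → $8,600.
Rounding difference +$100 applied to Packaging → $8,700.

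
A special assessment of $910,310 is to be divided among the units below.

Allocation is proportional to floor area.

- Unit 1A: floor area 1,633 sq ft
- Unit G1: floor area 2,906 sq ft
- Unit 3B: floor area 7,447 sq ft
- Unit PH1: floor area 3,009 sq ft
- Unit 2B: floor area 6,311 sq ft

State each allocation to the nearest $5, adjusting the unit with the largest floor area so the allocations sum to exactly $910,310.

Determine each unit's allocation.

Unit 1A: $69,770 | Unit G1: $124,160 | Unit 3B: $318,180 | Unit PH1: $128,560 | Unit 2B: $269,640

Total floor area = 21,306.
Proportional shares: Unit 1A 1,633/21,306 × $910,310 = 69,770.78; Unit G1 2,906/21,306 × $910,310 = 124,160.37; Unit 3B 7,447/21,306 × $910,310 = 318,176.97; Unit PH1 3,009/21,306 × $910,310 = 128,561.10; Unit 2B 6,311/21,306 × $910,310 = 269,640.78.
Rounded to nearest $5: Unit 1A $69,770; Unit G1 $124,160; Unit 3B $318,175; Unit PH1 $128,560; Unit 2B $269,640. Sum = $910,305.
Difference $910,310 − $910,305 = +$5 applied to largest floor area (Unit 3B): Unit 3B becomes $318,180.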